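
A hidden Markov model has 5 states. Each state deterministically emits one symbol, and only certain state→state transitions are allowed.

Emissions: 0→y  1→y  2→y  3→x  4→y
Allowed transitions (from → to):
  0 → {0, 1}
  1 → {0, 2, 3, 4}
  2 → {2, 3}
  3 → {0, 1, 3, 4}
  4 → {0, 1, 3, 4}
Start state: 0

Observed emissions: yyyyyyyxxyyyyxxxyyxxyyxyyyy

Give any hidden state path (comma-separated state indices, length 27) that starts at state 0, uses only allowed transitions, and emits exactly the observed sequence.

  t0 'y' -> {0,1,2,4}, take 0 (start)
  t1 'y' -> {0,1,2,4}, take 0 (0->0 ok)
  t2 'y' -> {0,1,2,4}, take 1 (0->1 ok)
  t3 'y' -> {0,1,2,4}, take 0 (1->0 ok)
  t4 'y' -> {0,1,2,4}, take 0 (0->0 ok)
  t5 'y' -> {0,1,2,4}, take 0 (0->0 ok)
  t6 'y' -> {0,1,2,4}, take 1 (0->1 ok)
  t7 'x' -> {3}, take 3 (1->3 ok)
  t8 'x' -> {3}, take 3 (3->3 ok)
  t9 'y' -> {0,1,2,4}, take 4 (3->4 ok)
  t10 'y' -> {0,1,2,4}, take 0 (4->0 ok)
  t11 'y' -> {0,1,2,4}, take 0 (0->0 ok)
  t12 'y' -> {0,1,2,4}, take 1 (0->1 ok)
  t13 'x' -> {3}, take 3 (1->3 ok)
  t14 'x' -> {3}, take 3 (3->3 ok)
  t15 'x' -> {3}, take 3 (3->3 ok)
  t16 'y' -> {0,1,2,4}, take 4 (3->4 ok)
  t17 'y' -> {0,1,2,4}, take 1 (4->1 ok)
  t18 'x' -> {3}, take 3 (1->3 ok)
  t19 'x' -> {3}, take 3 (3->3 ok)
  t20 'y' -> {0,1,2,4}, take 1 (3->1 ok)
  t21 'y' -> {0,1,2,4}, take 2 (1->2 ok)
  t22 'x' -> {3}, take 3 (2->3 ok)
  t23 'y' -> {0,1,2,4}, take 0 (3->0 ok)
  t24 'y' -> {0,1,2,4}, take 0 (0->0 ok)
  t25 'y' -> {0,1,2,4}, take 0 (0->0 ok)
  t26 'y' -> {0,1,2,4}, take 0 (0->0 ok)

0,0,1,0,0,0,1,3,3,4,0,0,1,3,3,3,4,1,3,3,1,2,3,0,0,0,0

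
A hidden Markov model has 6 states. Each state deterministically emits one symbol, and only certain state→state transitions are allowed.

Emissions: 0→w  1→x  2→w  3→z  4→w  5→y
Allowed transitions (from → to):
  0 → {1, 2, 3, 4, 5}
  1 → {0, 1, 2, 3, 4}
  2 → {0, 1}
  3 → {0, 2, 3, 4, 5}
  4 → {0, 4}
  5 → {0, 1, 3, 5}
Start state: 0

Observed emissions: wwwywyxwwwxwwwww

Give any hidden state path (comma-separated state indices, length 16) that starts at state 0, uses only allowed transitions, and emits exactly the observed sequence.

  0: obs=w cand={0,2,4} pick 0 [start]
  1: obs=w cand={0,2,4} pick 4 [0->4 ok]
  2: obs=w cand={0,2,4} pick 0 [4->0 ok]
  3: obs=y cand={5} pick 5 [0->5 ok]
  4: obs=w cand={0,2,4} pick 0 [5->0 ok]
  5: obs=y cand={5} pick 5 [0->5 ok]
  6: obs=x cand={1} pick 1 [5->1 ok]
  7: obs=w cand={0,2,4} pick 4 [1->4 ok]
  8: obs=w cand={0,2,4} pick 0 [4->0 ok]
  9: obs=w cand={0,2,4} pick 2 [0->2 ok]
  10: obs=x cand={1} pick 1 [2->1 ok]
  11: obs=w cand={0,2,4} pick 4 [1->4 ok]
  12: obs=w cand={0,2,4} pick 4 [4->4 ok]
  13: obs=w cand={0,2,4} pick 4 [4->4 ok]
  14: obs=w cand={0,2,4} pick 4 [4->4 ok]
  15: obs=w cand={0,2,4} pick 0 [4->0 ok]

0,4,0,5,0,5,1,4,0,2,1,4,4,4,4,0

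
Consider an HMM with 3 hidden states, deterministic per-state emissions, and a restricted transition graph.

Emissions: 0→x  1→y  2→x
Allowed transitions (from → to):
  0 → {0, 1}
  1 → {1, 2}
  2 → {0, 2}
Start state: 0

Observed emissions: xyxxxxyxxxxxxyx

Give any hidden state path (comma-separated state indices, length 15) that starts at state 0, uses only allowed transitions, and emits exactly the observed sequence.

0,1,2,2,0,0,1,2,2,2,0,0,0,1,2

  pos 0: x in {0,2}, choose 0; start
  pos 1: y in {1}, choose 1; 0->1 ok
  pos 2: x in {0,2}, choose 2; 1->2 ok
  pos 3: x in {0,2}, choose 2; 2->2 ok
  pos 4: x in {0,2}, choose 0; 2->0 ok
  pos 5: x in {0,2}, choose 0; 0->0 ok
  pos 6: y in {1}, choose 1; 0->1 ok
  pos 7: x in {0,2}, choose 2; 1->2 ok
  pos 8: x in {0,2}, choose 2; 2->2 ok
  pos 9: x in {0,2}, choose 2; 2->2 ok
  pos 10: x in {0,2}, choose 0; 2->0 ok
  pos 11: x in {0,2}, choose 0; 0->0 ok
  pos 12: x in {0,2}, choose 0; 0->0 ok
  pos 13: y in {1}, choose 1; 0->1 ok
  pos 14: x in {0,2}, choose 2; 1->2 ok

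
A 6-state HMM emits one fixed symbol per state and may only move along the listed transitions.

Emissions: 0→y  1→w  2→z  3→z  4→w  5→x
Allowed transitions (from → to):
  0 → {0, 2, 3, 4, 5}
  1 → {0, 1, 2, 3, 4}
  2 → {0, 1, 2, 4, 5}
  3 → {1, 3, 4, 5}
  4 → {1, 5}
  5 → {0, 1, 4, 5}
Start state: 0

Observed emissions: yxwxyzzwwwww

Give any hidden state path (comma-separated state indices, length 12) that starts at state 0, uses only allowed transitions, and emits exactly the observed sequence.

0,5,4,5,0,2,2,1,4,1,4,1

  0: obs=y cand={0} pick 0 [start]
  1: obs=x cand={5} pick 5 [0->5 ok]
  2: obs=w cand={1,4} pick 4 [5->4 ok]
  3: obs=x cand={5} pick 5 [4->5 ok]
  4: obs=y cand={0} pick 0 [5->0 ok]
  5: obs=z cand={2,3} pick 2 [0->2 ok]
  6: obs=z cand={2,3} pick 2 [2->2 ok]
  7: obs=w cand={1,4} pick 1 [2->1 ok]
  8: obs=w cand={1,4} pick 4 [1->4 ok]
  9: obs=w cand={1,4} pick 1 [4->1 ok]
  10: obs=w cand={1,4} pick 4 [1->4 ok]
  11: obs=w cand={1,4} pick 1 [4->1 ok]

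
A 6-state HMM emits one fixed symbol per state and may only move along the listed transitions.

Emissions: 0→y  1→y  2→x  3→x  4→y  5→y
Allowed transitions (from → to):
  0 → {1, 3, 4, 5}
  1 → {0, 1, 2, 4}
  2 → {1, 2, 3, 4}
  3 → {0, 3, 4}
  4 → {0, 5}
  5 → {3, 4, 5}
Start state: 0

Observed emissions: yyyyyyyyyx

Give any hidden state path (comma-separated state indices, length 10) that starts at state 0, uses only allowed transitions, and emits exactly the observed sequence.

0,4,5,5,5,4,0,1,0,3

  0: obs=y cand={0,1,4,5} pick 0 [start]
  1: obs=y cand={0,1,4,5} pick 4 [0->4 ok]
  2: obs=y cand={0,1,4,5} pick 5 [4->5 ok]
  3: obs=y cand={0,1,4,5} pick 5 [5->5 ok]
  4: obs=y cand={0,1,4,5} pick 5 [5->5 ok]
  5: obs=y cand={0,1,4,5} pick 4 [5->4 ok]
  6: obs=y cand={0,1,4,5} pick 0 [4->0 ok]
  7: obs=y cand={0,1,4,5} pick 1 [0->1 ok]
  8: obs=y cand={0,1,4,5} pick 0 [1->0 ok]
  9: obs=x cand={2,3} pick 3 [0->3 ok]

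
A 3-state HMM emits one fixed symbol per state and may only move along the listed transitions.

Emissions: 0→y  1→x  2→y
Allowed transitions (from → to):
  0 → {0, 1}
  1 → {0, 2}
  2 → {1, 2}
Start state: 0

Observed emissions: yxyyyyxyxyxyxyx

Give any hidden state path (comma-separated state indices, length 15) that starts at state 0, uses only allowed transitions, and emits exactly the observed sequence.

0,1,0,0,0,0,1,0,1,2,1,0,1,2,1

  0: obs=y cand={0,2} pick 0 [start]
  1: obs=x cand={1} pick 1 [0->1 ok]
  2: obs=y cand={0,2} pick 0 [1->0 ok]
  3: obs=y cand={0,2} pick 0 [0->0 ok]
  4: obs=y cand={0,2} pick 0 [0->0 ok]
  5: obs=y cand={0,2} pick 0 [0->0 ok]
  6: obs=x cand={1} pick 1 [0->1 ok]
  7: obs=y cand={0,2} pick 0 [1->0 ok]
  8: obs=x cand={1} pick 1 [0->1 ok]
  9: obs=y cand={0,2} pick 2 [1->2 ok]
  10: obs=x cand={1} pick 1 [2->1 ok]
  11: obs=y cand={0,2} pick 0 [1->0 ok]
  12: obs=x cand={1} pick 1 [0->1 ok]
  13: obs=y cand={0,2} pick 2 [1->2 ok]
  14: obs=x cand={1} pick 1 [2->1 ok]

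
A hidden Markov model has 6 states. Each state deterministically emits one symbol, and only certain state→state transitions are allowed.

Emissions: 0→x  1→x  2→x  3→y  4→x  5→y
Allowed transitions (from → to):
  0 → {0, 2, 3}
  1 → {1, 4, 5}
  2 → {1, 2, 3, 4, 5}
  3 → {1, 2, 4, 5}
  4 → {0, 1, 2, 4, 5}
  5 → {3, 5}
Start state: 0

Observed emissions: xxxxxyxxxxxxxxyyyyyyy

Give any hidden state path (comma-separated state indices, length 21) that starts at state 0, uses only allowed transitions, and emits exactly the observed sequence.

0,2,4,4,2,3,1,4,1,4,1,4,0,2,5,5,5,5,3,5,3

  pos 0: x in {0,1,2,4}, choose 0; start
  pos 1: x in {0,1,2,4}, choose 2; 0->2 ok
  pos 2: x in {0,1,2,4}, choose 4; 2->4 ok
  pos 3: x in {0,1,2,4}, choose 4; 4->4 ok
  pos 4: x in {0,1,2,4}, choose 2; 4->2 ok
  pos 5: y in {3,5}, choose 3; 2->3 ok
  pos 6: x in {0,1,2,4}, choose 1; 3->1 ok
  pos 7: x in {0,1,2,4}, choose 4; 1->4 ok
  pos 8: x in {0,1,2,4}, choose 1; 4->1 ok
  pos 9: x in {0,1,2,4}, choose 4; 1->4 ok
  pos 10: x in {0,1,2,4}, choose 1; 4->1 ok
  pos 11: x in {0,1,2,4}, choose 4; 1->4 ok
  pos 12: x in {0,1,2,4}, choose 0; 4->0 ok
  pos 13: x in {0,1,2,4}, choose 2; 0->2 ok
  pos 14: y in {3,5}, choose 5; 2->5 ok
  pos 15: y in {3,5}, choose 5; 5->5 ok
  pos 16: y in {3,5}, choose 5; 5->5 ok
  pos 17: y in {3,5}, choose 5; 5->5 ok
  pos 18: y in {3,5}, choose 3; 5->3 ok
  pos 19: y in {3,5}, choose 5; 3->5 ok
  pos 20: y in {3,5}, choose 3; 5->3 ok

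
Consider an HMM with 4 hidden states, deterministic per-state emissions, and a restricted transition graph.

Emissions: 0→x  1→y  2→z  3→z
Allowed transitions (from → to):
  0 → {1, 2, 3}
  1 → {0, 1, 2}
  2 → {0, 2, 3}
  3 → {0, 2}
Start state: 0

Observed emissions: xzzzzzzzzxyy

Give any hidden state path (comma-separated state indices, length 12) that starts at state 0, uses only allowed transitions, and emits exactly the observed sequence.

  0: obs=x cand={0} pick 0 [start]
  1: obs=z cand={2,3} pick 2 [0->2 ok]
  2: obs=z cand={2,3} pick 3 [2->3 ok]
  3: obs=z cand={2,3} pick 2 [3->2 ok]
  4: obs=z cand={2,3} pick 3 [2->3 ok]
  5: obs=z cand={2,3} pick 2 [3->2 ok]
  6: obs=z cand={2,3} pick 3 [2->3 ok]
  7: obs=z cand={2,3} pick 2 [3->2 ok]
  8: obs=z cand={2,3} pick 3 [2->3 ok]
  9: obs=x cand={0} pick 0 [3->0 ok]
  10: obs=y cand={1} pick 1 [0->1 ok]
  11: obs=y cand={1} pick 1 [1->1 ok]

0,2,3,2,3,2,3,2,3,0,1,1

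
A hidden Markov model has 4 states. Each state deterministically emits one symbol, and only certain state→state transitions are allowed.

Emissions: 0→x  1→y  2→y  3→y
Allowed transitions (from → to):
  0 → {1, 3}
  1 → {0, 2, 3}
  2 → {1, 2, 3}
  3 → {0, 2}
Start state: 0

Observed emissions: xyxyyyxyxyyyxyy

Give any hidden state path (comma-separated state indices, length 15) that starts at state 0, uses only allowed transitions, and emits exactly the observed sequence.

0,3,0,3,2,3,0,3,0,1,2,3,0,1,3

  pos 0: x in {0}, choose 0; start
  pos 1: y in {1,2,3}, choose 3; 0->3 ok
  pos 2: x in {0}, choose 0; 3->0 ok
  pos 3: y in {1,2,3}, choose 3; 0->3 ok
  pos 4: y in {1,2,3}, choose 2; 3->2 ok
  pos 5: y in {1,2,3}, choose 3; 2->3 ok
  pos 6: x in {0}, choose 0; 3->0 ok
  pos 7: y in {1,2,3}, choose 3; 0->3 ok
  pos 8: x in {0}, choose 0; 3->0 ok
  pos 9: y in {1,2,3}, choose 1; 0->1 ok
  pos 10: y in {1,2,3}, choose 2; 1->2 ok
  pos 11: y in {1,2,3}, choose 3; 2->3 ok
  pos 12: x in {0}, choose 0; 3->0 ok
  pos 13: y in {1,2,3}, choose 1; 0->1 ok
  pos 14: y in {1,2,3}, choose 3; 1->3 ok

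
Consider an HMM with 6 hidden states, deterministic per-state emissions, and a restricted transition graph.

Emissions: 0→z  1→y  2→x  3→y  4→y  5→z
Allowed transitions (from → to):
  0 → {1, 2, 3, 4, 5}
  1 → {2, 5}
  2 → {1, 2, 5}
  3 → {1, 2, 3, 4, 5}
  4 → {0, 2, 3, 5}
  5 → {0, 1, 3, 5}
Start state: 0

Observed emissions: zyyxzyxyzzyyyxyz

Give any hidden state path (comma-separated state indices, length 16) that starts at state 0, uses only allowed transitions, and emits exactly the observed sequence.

  0: obs=z cand={0,5} pick 0 [start]
  1: obs=y cand={1,3,4} pick 3 [0->3 ok]
  2: obs=y cand={1,3,4} pick 1 [3->1 ok]
  3: obs=x cand={2} pick 2 [1->2 ok]
  4: obs=z cand={0,5} pick 5 [2->5 ok]
  5: obs=y cand={1,3,4} pick 1 [5->1 ok]
  6: obs=x cand={2} pick 2 [1->2 ok]
  7: obs=y cand={1,3,4} pick 1 [2->1 ok]
  8: obs=z cand={0,5} pick 5 [1->5 ok]
  9: obs=z cand={0,5} pick 0 [5->0 ok]
  10: obs=y cand={1,3,4} pick 3 [0->3 ok]
  11: obs=y cand={1,3,4} pick 3 [3->3 ok]
  12: obs=y cand={1,3,4} pick 3 [3->3 ok]
  13: obs=x cand={2} pick 2 [3->2 ok]
  14: obs=y cand={1,3,4} pick 1 [2->1 ok]
  15: obs=z cand={0,5} pick 5 [1->5 ok]

0,3,1,2,5,1,2,1,5,0,3,3,3,2,1,5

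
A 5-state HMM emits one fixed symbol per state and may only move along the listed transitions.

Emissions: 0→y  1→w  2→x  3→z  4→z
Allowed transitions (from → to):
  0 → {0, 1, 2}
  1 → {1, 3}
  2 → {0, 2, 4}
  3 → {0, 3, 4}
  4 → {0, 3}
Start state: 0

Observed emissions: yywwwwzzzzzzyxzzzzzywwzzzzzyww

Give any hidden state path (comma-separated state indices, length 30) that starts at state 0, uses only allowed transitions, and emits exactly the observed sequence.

0,0,1,1,1,1,3,3,3,4,3,4,0,2,4,3,3,3,3,0,1,1,3,3,3,3,4,0,1,1

  pos 0: y in {0}, choose 0; start
  pos 1: y in {0}, choose 0; 0->0 ok
  pos 2: w in {1}, choose 1; 0->1 ok
  pos 3: w in {1}, choose 1; 1->1 ok
  pos 4: w in {1}, choose 1; 1->1 ok
  pos 5: w in {1}, choose 1; 1->1 ok
  pos 6: z in {3,4}, choose 3; 1->3 ok
  pos 7: z in {3,4}, choose 3; 3->3 ok
  pos 8: z in {3,4}, choose 3; 3->3 ok
  pos 9: z in {3,4}, choose 4; 3->4 ok
  pos 10: z in {3,4}, choose 3; 4->3 ok
  pos 11: z in {3,4}, choose 4; 3->4 ok
  pos 12: y in {0}, choose 0; 4->0 ok
  pos 13: x in {2}, choose 2; 0->2 ok
  pos 14: z in {3,4}, choose 4; 2->4 ok
  pos 15: z in {3,4}, choose 3; 4->3 ok
  pos 16: z in {3,4}, choose 3; 3->3 ok
  pos 17: z in {3,4}, choose 3; 3->3 ok
  pos 18: z in {3,4}, choose 3; 3->3 ok
  pos 19: y in {0}, choose 0; 3->0 ok
  pos 20: w in {1}, choose 1; 0->1 ok
  pos 21: w in {1}, choose 1; 1->1 ok
  pos 22: z in {3,4}, choose 3; 1->3 ok
  pos 23: z in {3,4}, choose 3; 3->3 ok
  pos 24: z in {3,4}, choose 3; 3->3 ok
  pos 25: z in {3,4}, choose 3; 3->3 ok
  pos 26: z in {3,4}, choose 4; 3->4 ok
  pos 27: y in {0}, choose 0; 4->0 ok
  pos 28: w in {1}, choose 1; 0->1 ok
  pos 29: w in {1}, choose 1; 1->1 ok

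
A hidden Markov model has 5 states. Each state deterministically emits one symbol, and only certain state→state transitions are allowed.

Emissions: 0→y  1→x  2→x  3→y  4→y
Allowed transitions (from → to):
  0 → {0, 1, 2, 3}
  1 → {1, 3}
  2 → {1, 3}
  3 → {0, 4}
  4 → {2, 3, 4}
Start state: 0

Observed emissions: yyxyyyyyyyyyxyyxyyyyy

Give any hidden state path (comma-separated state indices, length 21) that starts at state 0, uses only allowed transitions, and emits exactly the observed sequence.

0,0,1,3,0,3,0,0,3,4,4,4,2,3,0,1,3,4,3,0,0

  t0 'y' -> {0,3,4}, take 0 (start)
  t1 'y' -> {0,3,4}, take 0 (0->0 ok)
  t2 'x' -> {1,2}, take 1 (0->1 ok)
  t3 'y' -> {0,3,4}, take 3 (1->3 ok)
  t4 'y' -> {0,3,4}, take 0 (3->0 ok)
  t5 'y' -> {0,3,4}, take 3 (0->3 ok)
  t6 'y' -> {0,3,4}, take 0 (3->0 ok)
  t7 'y' -> {0,3,4}, take 0 (0->0 ok)
  t8 'y' -> {0,3,4}, take 3 (0->3 ok)
  t9 'y' -> {0,3,4}, take 4 (3->4 ok)
  t10 'y' -> {0,3,4}, take 4 (4->4 ok)
  t11 'y' -> {0,3,4}, take 4 (4->4 ok)
  t12 'x' -> {1,2}, take 2 (4->2 ok)
  t13 'y' -> {0,3,4}, take 3 (2->3 ok)
  t14 'y' -> {0,3,4}, take 0 (3->0 ok)
  t15 'x' -> {1,2}, take 1 (0->1 ok)
  t16 'y' -> {0,3,4}, take 3 (1->3 ok)
  t17 'y' -> {0,3,4}, take 4 (3->4 ok)
  t18 'y' -> {0,3,4}, take 3 (4->3 ok)
  t19 'y' -> {0,3,4}, take 0 (3->0 ok)
  t20 'y' -> {0,3,4}, take 0 (0->0 ok)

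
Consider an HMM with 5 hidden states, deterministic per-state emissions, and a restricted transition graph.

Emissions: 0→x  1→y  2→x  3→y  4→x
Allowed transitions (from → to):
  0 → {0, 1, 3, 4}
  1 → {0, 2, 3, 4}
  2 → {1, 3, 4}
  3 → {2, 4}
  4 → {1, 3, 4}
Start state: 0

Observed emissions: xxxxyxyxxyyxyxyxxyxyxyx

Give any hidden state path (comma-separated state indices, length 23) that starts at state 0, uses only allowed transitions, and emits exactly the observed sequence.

  0: obs=x cand={0,2,4} pick 0 [start]
  1: obs=x cand={0,2,4} pick 0 [0->0 ok]
  2: obs=x cand={0,2,4} pick 4 [0->4 ok]
  3: obs=x cand={0,2,4} pick 4 [4->4 ok]
  4: obs=y cand={1,3} pick 3 [4->3 ok]
  5: obs=x cand={0,2,4} pick 2 [3->2 ok]
  6: obs=y cand={1,3} pick 3 [2->3 ok]
  7: obs=x cand={0,2,4} pick 2 [3->2 ok]
  8: obs=x cand={0,2,4} pick 4 [2->4 ok]
  9: obs=y cand={1,3} pick 1 [4->1 ok]
  10: obs=y cand={1,3} pick 3 [1->3 ok]
  11: obs=x cand={0,2,4} pick 4 [3->4 ok]
  12: obs=y cand={1,3} pick 3 [4->3 ok]
  13: obs=x cand={0,2,4} pick 4 [3->4 ok]
  14: obs=y cand={1,3} pick 1 [4->1 ok]
  15: obs=x cand={0,2,4} pick 4 [1->4 ok]
  16: obs=x cand={0,2,4} pick 4 [4->4 ok]
  17: obs=y cand={1,3} pick 1 [4->1 ok]
  18: obs=x cand={0,2,4} pick 0 [1->0 ok]
  19: obs=y cand={1,3} pick 1 [0->1 ok]
  20: obs=x cand={0,2,4} pick 4 [1->4 ok]
  21: obs=y cand={1,3} pick 1 [4->1 ok]
  22: obs=x cand={0,2,4} pick 2 [1->2 ok]

0,0,4,4,3,2,3,2,4,1,3,4,3,4,1,4,4,1,0,1,4,1,2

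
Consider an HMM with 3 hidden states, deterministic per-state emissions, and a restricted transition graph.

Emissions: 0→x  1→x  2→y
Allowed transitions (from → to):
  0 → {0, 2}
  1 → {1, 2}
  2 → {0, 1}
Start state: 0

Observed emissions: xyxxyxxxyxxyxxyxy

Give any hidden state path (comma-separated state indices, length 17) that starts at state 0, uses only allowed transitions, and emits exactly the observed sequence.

  pos 0: x in {0,1}, choose 0; start
  pos 1: y in {2}, choose 2; 0->2 ok
  pos 2: x in {0,1}, choose 0; 2->0 ok
  pos 3: x in {0,1}, choose 0; 0->0 ok
  pos 4: y in {2}, choose 2; 0->2 ok
  pos 5: x in {0,1}, choose 1; 2->1 ok
  pos 6: x in {0,1}, choose 1; 1->1 ok
  pos 7: x in {0,1}, choose 1; 1->1 ok
  pos 8: y in {2}, choose 2; 1->2 ok
  pos 9: x in {0,1}, choose 0; 2->0 ok
  pos 10: x in {0,1}, choose 0; 0->0 ok
  pos 11: y in {2}, choose 2; 0->2 ok
  pos 12: x in {0,1}, choose 0; 2->0 ok
  pos 13: x in {0,1}, choose 0; 0->0 ok
  pos 14: y in {2}, choose 2; 0->2 ok
  pos 15: x in {0,1}, choose 0; 2->0 ok
  pos 16: y in {2}, choose 2; 0->2 ok

0,2,0,0,2,1,1,1,2,0,0,2,0,0,2,0,2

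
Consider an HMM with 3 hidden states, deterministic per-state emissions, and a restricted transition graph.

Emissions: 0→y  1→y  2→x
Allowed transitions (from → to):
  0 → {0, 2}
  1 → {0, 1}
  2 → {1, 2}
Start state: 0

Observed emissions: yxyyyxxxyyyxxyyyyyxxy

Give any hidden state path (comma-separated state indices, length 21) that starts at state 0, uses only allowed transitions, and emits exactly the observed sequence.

0,2,1,1,0,2,2,2,1,1,0,2,2,1,1,1,0,0,2,2,1

  0: obs=y cand={0,1} pick 0 [start]
  1: obs=x cand={2} pick 2 [0->2 ok]
  2: obs=y cand={0,1} pick 1 [2->1 ok]
  3: obs=y cand={0,1} pick 1 [1->1 ok]
  4: obs=y cand={0,1} pick 0 [1->0 ok]
  5: obs=x cand={2} pick 2 [0->2 ok]
  6: obs=x cand={2} pick 2 [2->2 ok]
  7: obs=x cand={2} pick 2 [2->2 ok]
  8: obs=y cand={0,1} pick 1 [2->1 ok]
  9: obs=y cand={0,1} pick 1 [1->1 ok]
  10: obs=y cand={0,1} pick 0 [1->0 ok]
  11: obs=x cand={2} pick 2 [0->2 ok]
  12: obs=x cand={2} pick 2 [2->2 ok]
  13: obs=y cand={0,1} pick 1 [2->1 ok]
  14: obs=y cand={0,1} pick 1 [1->1 ok]
  15: obs=y cand={0,1} pick 1 [1->1 ok]
  16: obs=y cand={0,1} pick 0 [1->0 ok]
  17: obs=y cand={0,1} pick 0 [0->0 ok]
  18: obs=x cand={2} pick 2 [0->2 ok]
  19: obs=x cand={2} pick 2 [2->2 ok]
  20: obs=y cand={0,1} pick 1 [2->1 ok]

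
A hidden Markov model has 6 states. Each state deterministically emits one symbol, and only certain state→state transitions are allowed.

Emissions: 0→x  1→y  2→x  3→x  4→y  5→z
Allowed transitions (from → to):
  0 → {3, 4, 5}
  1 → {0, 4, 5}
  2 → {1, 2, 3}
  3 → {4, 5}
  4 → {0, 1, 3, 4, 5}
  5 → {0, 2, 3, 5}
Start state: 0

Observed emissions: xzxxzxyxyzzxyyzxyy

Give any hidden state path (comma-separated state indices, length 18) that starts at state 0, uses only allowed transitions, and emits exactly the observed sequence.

0,5,0,3,5,0,4,3,4,5,5,3,4,4,5,2,1,4

  [0] x  {0,2,3}  => 0  start
  [1] z  {5}  => 5  0->5 ok
  [2] x  {0,2,3}  => 0  5->0 ok
  [3] x  {0,2,3}  => 3  0->3 ok
  [4] z  {5}  => 5  3->5 ok
  [5] x  {0,2,3}  => 0  5->0 ok
  [6] y  {1,4}  => 4  0->4 ok
  [7] x  {0,2,3}  => 3  4->3 ok
  [8] y  {1,4}  => 4  3->4 ok
  [9] z  {5}  => 5  4->5 ok
  [10] z  {5}  => 5  5->5 ok
  [11] x  {0,2,3}  => 3  5->3 ok
  [12] y  {1,4}  => 4  3->4 ok
  [13] y  {1,4}  => 4  4->4 ok
  [14] z  {5}  => 5  4->5 ok
  [15] x  {0,2,3}  => 2  5->2 ok
  [16] y  {1,4}  => 1  2->1 ok
  [17] y  {1,4}  => 4  1->4 ok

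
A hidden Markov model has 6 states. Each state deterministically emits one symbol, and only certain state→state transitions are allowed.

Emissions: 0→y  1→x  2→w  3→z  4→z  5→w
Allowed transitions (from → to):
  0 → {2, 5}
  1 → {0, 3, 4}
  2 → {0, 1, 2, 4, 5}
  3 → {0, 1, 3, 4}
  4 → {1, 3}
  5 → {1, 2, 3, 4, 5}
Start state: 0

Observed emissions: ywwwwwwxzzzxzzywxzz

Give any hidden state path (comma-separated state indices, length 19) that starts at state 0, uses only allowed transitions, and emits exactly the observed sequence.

0,2,5,2,5,2,5,1,4,3,3,1,4,3,0,2,1,3,3

  0: obs=y cand={0} pick 0 [start]
  1: obs=w cand={2,5} pick 2 [0->2 ok]
  2: obs=w cand={2,5} pick 5 [2->5 ok]
  3: obs=w cand={2,5} pick 2 [5->2 ok]
  4: obs=w cand={2,5} pick 5 [2->5 ok]
  5: obs=w cand={2,5} pick 2 [5->2 ok]
  6: obs=w cand={2,5} pick 5 [2->5 ok]
  7: obs=x cand={1} pick 1 [5->1 ok]
  8: obs=z cand={3,4} pick 4 [1->4 ok]
  9: obs=z cand={3,4} pick 3 [4->3 ok]
  10: obs=z cand={3,4} pick 3 [3->3 ok]
  11: obs=x cand={1} pick 1 [3->1 ok]
  12: obs=z cand={3,4} pick 4 [1->4 ok]
  13: obs=z cand={3,4} pick 3 [4->3 ok]
  14: obs=y cand={0} pick 0 [3->0 ok]
  15: obs=w cand={2,5} pick 2 [0->2 ok]
  16: obs=x cand={1} pick 1 [2->1 ok]
  17: obs=z cand={3,4} pick 3 [1->3 ok]
  18: obs=z cand={3,4} pick 3 [3->3 ok]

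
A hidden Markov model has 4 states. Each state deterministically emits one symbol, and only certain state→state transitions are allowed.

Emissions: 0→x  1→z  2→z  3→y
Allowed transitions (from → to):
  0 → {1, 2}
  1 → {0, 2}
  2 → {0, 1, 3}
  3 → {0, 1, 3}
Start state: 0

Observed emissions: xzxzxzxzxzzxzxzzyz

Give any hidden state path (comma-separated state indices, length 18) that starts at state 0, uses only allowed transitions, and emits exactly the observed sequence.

0,1,0,1,0,2,0,1,0,1,2,0,1,0,1,2,3,1

  pos 0: x in {0}, choose 0; start
  pos 1: z in {1,2}, choose 1; 0->1 ok
  pos 2: x in {0}, choose 0; 1->0 ok
  pos 3: z in {1,2}, choose 1; 0->1 ok
  pos 4: x in {0}, choose 0; 1->0 ok
  pos 5: z in {1,2}, choose 2; 0->2 ok
  pos 6: x in {0}, choose 0; 2->0 ok
  pos 7: z in {1,2}, choose 1; 0->1 ok
  pos 8: x in {0}, choose 0; 1->0 ok
  pos 9: z in {1,2}, choose 1; 0->1 ok
  pos 10: z in {1,2}, choose 2; 1->2 ok
  pos 11: x in {0}, choose 0; 2->0 ok
  pos 12: z in {1,2}, choose 1; 0->1 ok
  pos 13: x in {0}, choose 0; 1->0 ok
  pos 14: z in {1,2}, choose 1; 0->1 ok
  pos 15: z in {1,2}, choose 2; 1->2 ok
  pos 16: y in {3}, choose 3; 2->3 ok
  pos 17: z in {1,2}, choose 1; 3->1 ok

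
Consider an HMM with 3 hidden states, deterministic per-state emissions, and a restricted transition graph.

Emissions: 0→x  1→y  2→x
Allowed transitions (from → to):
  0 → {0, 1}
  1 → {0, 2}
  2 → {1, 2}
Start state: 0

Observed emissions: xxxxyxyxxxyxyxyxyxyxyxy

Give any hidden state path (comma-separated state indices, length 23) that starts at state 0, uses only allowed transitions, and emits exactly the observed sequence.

  t0 'x' -> {0,2}, take 0 (start)
  t1 'x' -> {0,2}, take 0 (0->0 ok)
  t2 'x' -> {0,2}, take 0 (0->0 ok)
  t3 'x' -> {0,2}, take 0 (0->0 ok)
  t4 'y' -> {1}, take 1 (0->1 ok)
  t5 'x' -> {0,2}, take 0 (1->0 ok)
  t6 'y' -> {1}, take 1 (0->1 ok)
  t7 'x' -> {0,2}, take 2 (1->2 ok)
  t8 'x' -> {0,2}, take 2 (2->2 ok)
  t9 'x' -> {0,2}, take 2 (2->2 ok)
  t10 'y' -> {1}, take 1 (2->1 ok)
  t11 'x' -> {0,2}, take 0 (1->0 ok)
  t12 'y' -> {1}, take 1 (0->1 ok)
  t13 'x' -> {0,2}, take 2 (1->2 ok)
  t14 'y' -> {1}, take 1 (2->1 ok)
  t15 'x' -> {0,2}, take 2 (1->2 ok)
  t16 'y' -> {1}, take 1 (2->1 ok)
  t17 'x' -> {0,2}, take 0 (1->0 ok)
  t18 'y' -> {1}, take 1 (0->1 ok)
  t19 'x' -> {0,2}, take 0 (1->0 ok)
  t20 'y' -> {1}, take 1 (0->1 ok)
  t21 'x' -> {0,2}, take 2 (1->2 ok)
  t22 'y' -> {1}, take 1 (2->1 ok)

0,0,0,0,1,0,1,2,2,2,1,0,1,2,1,2,1,0,1,0,1,2,1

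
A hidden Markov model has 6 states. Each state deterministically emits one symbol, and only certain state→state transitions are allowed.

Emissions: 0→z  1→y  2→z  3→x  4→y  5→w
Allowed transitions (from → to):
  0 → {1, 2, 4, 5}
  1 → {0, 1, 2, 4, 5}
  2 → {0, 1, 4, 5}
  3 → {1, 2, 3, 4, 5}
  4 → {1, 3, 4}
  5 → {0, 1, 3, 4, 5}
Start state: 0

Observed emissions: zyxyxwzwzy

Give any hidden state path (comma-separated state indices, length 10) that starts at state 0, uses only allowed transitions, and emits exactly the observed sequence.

0,4,3,4,3,5,0,5,0,4

  0: obs=z cand={0,2} pick 0 [start]
  1: obs=y cand={1,4} pick 4 [0->4 ok]
  2: obs=x cand={3} pick 3 [4->3 ok]
  3: obs=y cand={1,4} pick 4 [3->4 ok]
  4: obs=x cand={3} pick 3 [4->3 ok]
  5: obs=w cand={5} pick 5 [3->5 ok]
  6: obs=z cand={0,2} pick 0 [5->0 ok]
  7: obs=w cand={5} pick 5 [0->5 ok]
  8: obs=z cand={0,2} pick 0 [5->0 ok]
  9: obs=y cand={1,4} pick 4 [0->4 ok]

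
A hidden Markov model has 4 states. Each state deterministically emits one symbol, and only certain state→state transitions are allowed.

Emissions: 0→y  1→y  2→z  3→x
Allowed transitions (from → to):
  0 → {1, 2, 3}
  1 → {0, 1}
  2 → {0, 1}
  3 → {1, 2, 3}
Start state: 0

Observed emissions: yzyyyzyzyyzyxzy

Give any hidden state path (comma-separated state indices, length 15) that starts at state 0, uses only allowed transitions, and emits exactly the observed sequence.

0,2,1,1,0,2,0,2,1,0,2,0,3,2,1

  0: obs=y cand={0,1} pick 0 [start]
  1: obs=z cand={2} pick 2 [0->2 ok]
  2: obs=y cand={0,1} pick 1 [2->1 ok]
  3: obs=y cand={0,1} pick 1 [1->1 ok]
  4: obs=y cand={0,1} pick 0 [1->0 ok]
  5: obs=z cand={2} pick 2 [0->2 ok]
  6: obs=y cand={0,1} pick 0 [2->0 ok]
  7: obs=z cand={2} pick 2 [0->2 ok]
  8: obs=y cand={0,1} pick 1 [2->1 ok]
  9: obs=y cand={0,1} pick 0 [1->0 ok]
  10: obs=z cand={2} pick 2 [0->2 ok]
  11: obs=y cand={0,1} pick 0 [2->0 ok]
  12: obs=x cand={3} pick 3 [0->3 ok]
  13: obs=z cand={2} pick 2 [3->2 ok]
  14: obs=y cand={0,1} pick 1 [2->1 ok]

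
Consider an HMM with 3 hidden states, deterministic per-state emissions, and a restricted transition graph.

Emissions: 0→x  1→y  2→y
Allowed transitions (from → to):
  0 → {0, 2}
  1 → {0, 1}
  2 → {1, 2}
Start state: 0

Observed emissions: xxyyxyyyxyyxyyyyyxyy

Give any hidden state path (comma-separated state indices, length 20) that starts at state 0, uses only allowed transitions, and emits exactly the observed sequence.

0,0,2,1,0,2,1,1,0,2,1,0,2,2,2,2,1,0,2,2

  0: obs=x cand={0} pick 0 [start]
  1: obs=x cand={0} pick 0 [0->0 ok]
  2: obs=y cand={1,2} pick 2 [0->2 ok]
  3: obs=y cand={1,2} pick 1 [2->1 ok]
  4: obs=x cand={0} pick 0 [1->0 ok]
  5: obs=y cand={1,2} pick 2 [0->2 ok]
  6: obs=y cand={1,2} pick 1 [2->1 ok]
  7: obs=y cand={1,2} pick 1 [1->1 ok]
  8: obs=x cand={0} pick 0 [1->0 ok]
  9: obs=y cand={1,2} pick 2 [0->2 ok]
  10: obs=y cand={1,2} pick 1 [2->1 ok]
  11: obs=x cand={0} pick 0 [1->0 ok]
  12: obs=y cand={1,2} pick 2 [0->2 ok]
  13: obs=y cand={1,2} pick 2 [2->2 ok]
  14: obs=y cand={1,2} pick 2 [2->2 ok]
  15: obs=y cand={1,2} pick 2 [2->2 ok]
  16: obs=y cand={1,2} pick 1 [2->1 ok]
  17: obs=x cand={0} pick 0 [1->0 ok]
  18: obs=y cand={1,2} pick 2 [0->2 ok]
  19: obs=y cand={1,2} pick 2 [2->2 ok]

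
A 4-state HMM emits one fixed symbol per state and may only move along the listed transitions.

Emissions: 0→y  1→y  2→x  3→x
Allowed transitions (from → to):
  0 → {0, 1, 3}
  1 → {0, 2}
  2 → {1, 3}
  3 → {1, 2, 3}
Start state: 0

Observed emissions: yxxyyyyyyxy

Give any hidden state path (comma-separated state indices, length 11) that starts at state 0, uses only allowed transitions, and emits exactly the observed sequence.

0,3,3,1,0,0,1,0,0,3,1

  t0 'y' -> {0,1}, take 0 (start)
  t1 'x' -> {2,3}, take 3 (0->3 ok)
  t2 'x' -> {2,3}, take 3 (3->3 ok)
  t3 'y' -> {0,1}, take 1 (3->1 ok)
  t4 'y' -> {0,1}, take 0 (1->0 ok)
  t5 'y' -> {0,1}, take 0 (0->0 ok)
  t6 'y' -> {0,1}, take 1 (0->1 ok)
  t7 'y' -> {0,1}, take 0 (1->0 ok)
  t8 'y' -> {0,1}, take 0 (0->0 ok)
  t9 'x' -> {2,3}, take 3 (0->3 ok)
  t10 'y' -> {0,1}, take 1 (3->1 ok)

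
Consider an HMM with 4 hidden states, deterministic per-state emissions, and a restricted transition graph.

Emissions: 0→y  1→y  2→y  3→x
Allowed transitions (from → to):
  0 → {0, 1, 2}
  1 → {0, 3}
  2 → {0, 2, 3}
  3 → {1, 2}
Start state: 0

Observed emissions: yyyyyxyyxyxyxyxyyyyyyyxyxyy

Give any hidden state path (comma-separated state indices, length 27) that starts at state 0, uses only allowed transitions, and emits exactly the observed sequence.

  pos 0: y in {0,1,2}, choose 0; start
  pos 1: y in {0,1,2}, choose 2; 0->2 ok
  pos 2: y in {0,1,2}, choose 2; 2->2 ok
  pos 3: y in {0,1,2}, choose 0; 2->0 ok
  pos 4: y in {0,1,2}, choose 1; 0->1 ok
  pos 5: x in {3}, choose 3; 1->3 ok
  pos 6: y in {0,1,2}, choose 2; 3->2 ok
  pos 7: y in {0,1,2}, choose 2; 2->2 ok
  pos 8: x in {3}, choose 3; 2->3 ok
  pos 9: y in {0,1,2}, choose 2; 3->2 ok
  pos 10: x in {3}, choose 3; 2->3 ok
  pos 11: y in {0,1,2}, choose 2; 3->2 ok
  pos 12: x in {3}, choose 3; 2->3 ok
  pos 13: y in {0,1,2}, choose 2; 3->2 ok
  pos 14: x in {3}, choose 3; 2->3 ok
  pos 15: y in {0,1,2}, choose 2; 3->2 ok
  pos 16: y in {0,1,2}, choose 0; 2->0 ok
  pos 17: y in {0,1,2}, choose 0; 0->0 ok
  pos 18: y in {0,1,2}, choose 1; 0->1 ok
  pos 19: y in {0,1,2}, choose 0; 1->0 ok
  pos 20: y in {0,1,2}, choose 0; 0->0 ok
  pos 21: y in {0,1,2}, choose 1; 0->1 ok
  pos 22: x in {3}, choose 3; 1->3 ok
  pos 23: y in {0,1,2}, choose 1; 3->1 ok
  pos 24: x in {3}, choose 3; 1->3 ok
  pos 25: y in {0,1,2}, choose 1; 3->1 ok
  pos 26: y in {0,1,2}, choose 0; 1->0 ok

0,2,2,0,1,3,2,2,3,2,3,2,3,2,3,2,0,0,1,0,0,1,3,1,3,1,0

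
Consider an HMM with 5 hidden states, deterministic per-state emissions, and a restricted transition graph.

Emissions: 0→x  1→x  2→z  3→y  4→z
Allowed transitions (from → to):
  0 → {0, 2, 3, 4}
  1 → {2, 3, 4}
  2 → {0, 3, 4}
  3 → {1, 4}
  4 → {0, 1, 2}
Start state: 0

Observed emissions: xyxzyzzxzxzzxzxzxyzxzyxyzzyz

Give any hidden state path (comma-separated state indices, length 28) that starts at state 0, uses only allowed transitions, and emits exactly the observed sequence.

0,3,1,2,3,4,2,0,4,0,2,4,0,4,1,4,0,3,4,0,2,3,1,3,4,2,3,4

  [0] x  {0,1}  => 0  start
  [1] y  {3}  => 3  0->3 ok
  [2] x  {0,1}  => 1  3->1 ok
  [3] z  {2,4}  => 2  1->2 ok
  [4] y  {3}  => 3  2->3 ok
  [5] z  {2,4}  => 4  3->4 ok
  [6] z  {2,4}  => 2  4->2 ok
  [7] x  {0,1}  => 0  2->0 ok
  [8] z  {2,4}  => 4  0->4 ok
  [9] x  {0,1}  => 0  4->0 ok
  [10] z  {2,4}  => 2  0->2 ok
  [11] z  {2,4}  => 4  2->4 ok
  [12] x  {0,1}  => 0  4->0 ok
  [13] z  {2,4}  => 4  0->4 ok
  [14] x  {0,1}  => 1  4->1 ok
  [15] z  {2,4}  => 4  1->4 ok
  [16] x  {0,1}  => 0  4->0 ok
  [17] y  {3}  => 3  0->3 ok
  [18] z  {2,4}  => 4  3->4 ok
  [19] x  {0,1}  => 0  4->0 ok
  [20] z  {2,4}  => 2  0->2 ok
  [21] y  {3}  => 3  2->3 ok
  [22] x  {0,1}  => 1  3->1 ok
  [23] y  {3}  => 3  1->3 ok
  [24] z  {2,4}  => 4  3->4 ok
  [25] z  {2,4}  => 2  4->2 ok
  [26] y  {3}  => 3  2->3 ok
  [27] z  {2,4}  => 4  3->4 ok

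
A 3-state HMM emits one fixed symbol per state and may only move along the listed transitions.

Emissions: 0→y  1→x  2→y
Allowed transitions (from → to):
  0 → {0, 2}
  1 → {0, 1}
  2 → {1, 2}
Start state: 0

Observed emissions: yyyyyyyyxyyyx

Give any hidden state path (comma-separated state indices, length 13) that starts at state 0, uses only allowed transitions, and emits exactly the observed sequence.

  t0 'y' -> {0,2}, take 0 (start)
  t1 'y' -> {0,2}, take 0 (0->0 ok)
  t2 'y' -> {0,2}, take 0 (0->0 ok)
  t3 'y' -> {0,2}, take 0 (0->0 ok)
  t4 'y' -> {0,2}, take 2 (0->2 ok)
  t5 'y' -> {0,2}, take 2 (2->2 ok)
  t6 'y' -> {0,2}, take 2 (2->2 ok)
  t7 'y' -> {0,2}, take 2 (2->2 ok)
  t8 'x' -> {1}, take 1 (2->1 ok)
  t9 'y' -> {0,2}, take 0 (1->0 ok)
  t10 'y' -> {0,2}, take 2 (0->2 ok)
  t11 'y' -> {0,2}, take 2 (2->2 ok)
  t12 'x' -> {1}, take 1 (2->1 ok)

0,0,0,0,2,2,2,2,1,0,2,2,1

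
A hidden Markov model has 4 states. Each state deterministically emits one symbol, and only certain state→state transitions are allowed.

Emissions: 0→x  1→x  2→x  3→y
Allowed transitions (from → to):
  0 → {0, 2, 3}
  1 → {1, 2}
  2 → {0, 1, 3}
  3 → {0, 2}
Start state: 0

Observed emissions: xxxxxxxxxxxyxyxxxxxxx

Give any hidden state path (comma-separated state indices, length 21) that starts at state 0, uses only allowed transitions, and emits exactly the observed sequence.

  pos 0: x in {0,1,2}, choose 0; start
  pos 1: x in {0,1,2}, choose 0; 0->0 ok
  pos 2: x in {0,1,2}, choose 0; 0->0 ok
  pos 3: x in {0,1,2}, choose 0; 0->0 ok
  pos 4: x in {0,1,2}, choose 2; 0->2 ok
  pos 5: x in {0,1,2}, choose 0; 2->0 ok
  pos 6: x in {0,1,2}, choose 0; 0->0 ok
  pos 7: x in {0,1,2}, choose 2; 0->2 ok
  pos 8: x in {0,1,2}, choose 1; 2->1 ok
  pos 9: x in {0,1,2}, choose 1; 1->1 ok
  pos 10: x in {0,1,2}, choose 2; 1->2 ok
  pos 11: y in {3}, choose 3; 2->3 ok
  pos 12: x in {0,1,2}, choose 0; 3->0 ok
  pos 13: y in {3}, choose 3; 0->3 ok
  pos 14: x in {0,1,2}, choose 2; 3->2 ok
  pos 15: x in {0,1,2}, choose 1; 2->1 ok
  pos 16: x in {0,1,2}, choose 2; 1->2 ok
  pos 17: x in {0,1,2}, choose 1; 2->1 ok
  pos 18: x in {0,1,2}, choose 1; 1->1 ok
  pos 19: x in {0,1,2}, choose 1; 1->1 ok
  pos 20: x in {0,1,2}, choose 1; 1->1 ok

0,0,0,0,2,0,0,2,1,1,2,3,0,3,2,1,2,1,1,1,1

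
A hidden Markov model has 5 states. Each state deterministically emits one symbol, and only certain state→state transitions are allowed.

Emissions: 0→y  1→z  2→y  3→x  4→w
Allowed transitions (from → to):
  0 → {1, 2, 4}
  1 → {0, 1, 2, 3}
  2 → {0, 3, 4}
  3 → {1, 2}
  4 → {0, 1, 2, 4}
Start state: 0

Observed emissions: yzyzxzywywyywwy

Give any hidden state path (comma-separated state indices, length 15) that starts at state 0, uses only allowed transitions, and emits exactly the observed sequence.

0,1,0,1,3,1,2,4,0,4,0,2,4,4,0

  t0 'y' -> {0,2}, take 0 (start)
  t1 'z' -> {1}, take 1 (0->1 ok)
  t2 'y' -> {0,2}, take 0 (1->0 ok)
  t3 'z' -> {1}, take 1 (0->1 ok)
  t4 'x' -> {3}, take 3 (1->3 ok)
  t5 'z' -> {1}, take 1 (3->1 ok)
  t6 'y' -> {0,2}, take 2 (1->2 ok)
  t7 'w' -> {4}, take 4 (2->4 ok)
  t8 'y' -> {0,2}, take 0 (4->0 ok)
  t9 'w' -> {4}, take 4 (0->4 ok)
  t10 'y' -> {0,2}, take 0 (4->0 ok)
  t11 'y' -> {0,2}, take 2 (0->2 ok)
  t12 'w' -> {4}, take 4 (2->4 ok)
  t13 'w' -> {4}, take 4 (4->4 ok)
  t14 'y' -> {0,2}, take 0 (4->0 ok)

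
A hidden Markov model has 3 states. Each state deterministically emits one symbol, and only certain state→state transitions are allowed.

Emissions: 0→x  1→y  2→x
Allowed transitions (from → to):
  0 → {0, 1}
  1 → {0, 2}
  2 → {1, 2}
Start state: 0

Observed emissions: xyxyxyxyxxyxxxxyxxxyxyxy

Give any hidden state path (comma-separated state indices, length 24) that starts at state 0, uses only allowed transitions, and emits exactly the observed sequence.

  t0 'x' -> {0,2}, take 0 (start)
  t1 'y' -> {1}, take 1 (0->1 ok)
  t2 'x' -> {0,2}, take 0 (1->0 ok)
  t3 'y' -> {1}, take 1 (0->1 ok)
  t4 'x' -> {0,2}, take 0 (1->0 ok)
  t5 'y' -> {1}, take 1 (0->1 ok)
  t6 'x' -> {0,2}, take 2 (1->2 ok)
  t7 'y' -> {1}, take 1 (2->1 ok)
  t8 'x' -> {0,2}, take 0 (1->0 ok)
  t9 'x' -> {0,2}, take 0 (0->0 ok)
  t10 'y' -> {1}, take 1 (0->1 ok)
  t11 'x' -> {0,2}, take 2 (1->2 ok)
  t12 'x' -> {0,2}, take 2 (2->2 ok)
  t13 'x' -> {0,2}, take 2 (2->2 ok)
  t14 'x' -> {0,2}, take 2 (2->2 ok)
  t15 'y' -> {1}, take 1 (2->1 ok)
  t16 'x' -> {0,2}, take 0 (1->0 ok)
  t17 'x' -> {0,2}, take 0 (0->0 ok)
  t18 'x' -> {0,2}, take 0 (0->0 ok)
  t19 'y' -> {1}, take 1 (0->1 ok)
  t20 'x' -> {0,2}, take 2 (1->2 ok)
  t21 'y' -> {1}, take 1 (2->1 ok)
  t22 'x' -> {0,2}, take 0 (1->0 ok)
  t23 'y' -> {1}, take 1 (0->1 ok)

0,1,0,1,0,1,2,1,0,0,1,2,2,2,2,1,0,0,0,1,2,1,0,1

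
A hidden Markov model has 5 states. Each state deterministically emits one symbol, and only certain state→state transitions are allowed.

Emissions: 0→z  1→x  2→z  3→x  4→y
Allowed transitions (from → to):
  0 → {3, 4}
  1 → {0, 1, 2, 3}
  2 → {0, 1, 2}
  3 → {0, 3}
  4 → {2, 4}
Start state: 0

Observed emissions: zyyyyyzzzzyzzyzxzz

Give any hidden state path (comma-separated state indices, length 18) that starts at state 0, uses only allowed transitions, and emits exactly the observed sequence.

  pos 0: z in {0,2}, choose 0; start
  pos 1: y in {4}, choose 4; 0->4 ok
  pos 2: y in {4}, choose 4; 4->4 ok
  pos 3: y in {4}, choose 4; 4->4 ok
  pos 4: y in {4}, choose 4; 4->4 ok
  pos 5: y in {4}, choose 4; 4->4 ok
  pos 6: z in {0,2}, choose 2; 4->2 ok
  pos 7: z in {0,2}, choose 2; 2->2 ok
  pos 8: z in {0,2}, choose 2; 2->2 ok
  pos 9: z in {0,2}, choose 0; 2->0 ok
  pos 10: y in {4}, choose 4; 0->4 ok
  pos 11: z in {0,2}, choose 2; 4->2 ok
  pos 12: z in {0,2}, choose 0; 2->0 ok
  pos 13: y in {4}, choose 4; 0->4 ok
  pos 14: z in {0,2}, choose 2; 4->2 ok
  pos 15: x in {1,3}, choose 1; 2->1 ok
  pos 16: z in {0,2}, choose 2; 1->2 ok
  pos 17: z in {0,2}, choose 0; 2->0 ok

0,4,4,4,4,4,2,2,2,0,4,2,0,4,2,1,2,0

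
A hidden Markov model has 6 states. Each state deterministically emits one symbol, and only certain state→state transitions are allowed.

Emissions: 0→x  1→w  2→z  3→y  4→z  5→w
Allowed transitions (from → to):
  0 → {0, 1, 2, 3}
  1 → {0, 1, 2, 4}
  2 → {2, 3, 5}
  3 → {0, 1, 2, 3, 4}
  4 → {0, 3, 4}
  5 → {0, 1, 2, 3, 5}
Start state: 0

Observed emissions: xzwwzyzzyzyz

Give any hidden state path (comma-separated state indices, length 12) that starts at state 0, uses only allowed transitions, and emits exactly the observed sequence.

0,2,5,1,4,3,2,2,3,2,3,2

  t0 'x' -> {0}, take 0 (start)
  t1 'z' -> {2,4}, take 2 (0->2 ok)
  t2 'w' -> {1,5}, take 5 (2->5 ok)
  t3 'w' -> {1,5}, take 1 (5->1 ok)
  t4 'z' -> {2,4}, take 4 (1->4 ok)
  t5 'y' -> {3}, take 3 (4->3 ok)
  t6 'z' -> {2,4}, take 2 (3->2 ok)
  t7 'z' -> {2,4}, take 2 (2->2 ok)
  t8 'y' -> {3}, take 3 (2->3 ok)
  t9 'z' -> {2,4}, take 2 (3->2 ok)
  t10 'y' -> {3}, take 3 (2->3 ok)
  t11 'z' -> {2,4}, take 2 (3->2 ok)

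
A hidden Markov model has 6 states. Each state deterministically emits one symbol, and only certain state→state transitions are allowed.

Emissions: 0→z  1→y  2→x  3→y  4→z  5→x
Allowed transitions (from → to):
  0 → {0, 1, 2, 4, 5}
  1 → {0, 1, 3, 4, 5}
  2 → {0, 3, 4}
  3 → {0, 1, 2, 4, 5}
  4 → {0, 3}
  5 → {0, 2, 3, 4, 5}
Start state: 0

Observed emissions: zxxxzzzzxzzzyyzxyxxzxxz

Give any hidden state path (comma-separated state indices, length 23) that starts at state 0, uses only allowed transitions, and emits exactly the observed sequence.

0,5,5,2,4,0,4,0,2,0,0,0,1,1,0,5,3,5,2,0,5,2,4

  t0 'z' -> {0,4}, take 0 (start)
  t1 'x' -> {2,5}, take 5 (0->5 ok)
  t2 'x' -> {2,5}, take 5 (5->5 ok)
  t3 'x' -> {2,5}, take 2 (5->2 ok)
  t4 'z' -> {0,4}, take 4 (2->4 ok)
  t5 'z' -> {0,4}, take 0 (4->0 ok)
  t6 'z' -> {0,4}, take 4 (0->4 ok)
  t7 'z' -> {0,4}, take 0 (4->0 ok)
  t8 'x' -> {2,5}, take 2 (0->2 ok)
  t9 'z' -> {0,4}, take 0 (2->0 ok)
  t10 'z' -> {0,4}, take 0 (0->0 ok)
  t11 'z' -> {0,4}, take 0 (0->0 ok)
  t12 'y' -> {1,3}, take 1 (0->1 ok)
  t13 'y' -> {1,3}, take 1 (1->1 ok)
  t14 'z' -> {0,4}, take 0 (1->0 ok)
  t15 'x' -> {2,5}, take 5 (0->5 ok)
  t16 'y' -> {1,3}, take 3 (5->3 ok)
  t17 'x' -> {2,5}, take 5 (3->5 ok)
  t18 'x' -> {2,5}, take 2 (5->2 ok)
  t19 'z' -> {0,4}, take 0 (2->0 ok)
  t20 'x' -> {2,5}, take 5 (0->5 ok)
  t21 'x' -> {2,5}, take 2 (5->2 ok)
  t22 'z' -> {0,4}, take 4 (2->4 ok)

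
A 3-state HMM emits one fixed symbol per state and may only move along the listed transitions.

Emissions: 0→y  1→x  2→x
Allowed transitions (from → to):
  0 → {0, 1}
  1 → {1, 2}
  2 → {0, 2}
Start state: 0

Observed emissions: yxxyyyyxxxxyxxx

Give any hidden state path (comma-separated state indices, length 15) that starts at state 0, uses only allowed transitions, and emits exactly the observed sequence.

0,1,2,0,0,0,0,1,1,2,2,0,1,1,2

  0: obs=y cand={0} pick 0 [start]
  1: obs=x cand={1,2} pick 1 [0->1 ok]
  2: obs=x cand={1,2} pick 2 [1->2 ok]
  3: obs=y cand={0} pick 0 [2->0 ok]
  4: obs=y cand={0} pick 0 [0->0 ok]
  5: obs=y cand={0} pick 0 [0->0 ok]
  6: obs=y cand={0} pick 0 [0->0 ok]
  7: obs=x cand={1,2} pick 1 [0->1 ok]
  8: obs=x cand={1,2} pick 1 [1->1 ok]
  9: obs=x cand={1,2} pick 2 [1->2 ok]
  10: obs=x cand={1,2} pick 2 [2->2 ok]
  11: obs=y cand={0} pick 0 [2->0 ok]
  12: obs=x cand={1,2} pick 1 [0->1 ok]
  13: obs=x cand={1,2} pick 1 [1->1 ok]
  14: obs=x cand={1,2} pick 2 [1->2 ok]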